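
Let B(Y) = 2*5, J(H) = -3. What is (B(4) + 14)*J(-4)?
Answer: -72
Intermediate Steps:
B(Y) = 10
(B(4) + 14)*J(-4) = (10 + 14)*(-3) = 24*(-3) = -72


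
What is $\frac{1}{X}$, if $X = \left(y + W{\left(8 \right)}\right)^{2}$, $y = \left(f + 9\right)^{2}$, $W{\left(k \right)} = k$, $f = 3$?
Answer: $\frac{1}{23104} \approx 4.3283 \cdot 10^{-5}$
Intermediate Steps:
$y = 144$ ($y = \left(3 + 9\right)^{2} = 12^{2} = 144$)
$X = 23104$ ($X = \left(144 + 8\right)^{2} = 152^{2} = 23104$)
$\frac{1}{X} = \frac{1}{23104}$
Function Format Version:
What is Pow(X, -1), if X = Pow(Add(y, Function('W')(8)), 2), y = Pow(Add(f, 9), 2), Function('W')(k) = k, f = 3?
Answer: Rational(1, 23104) ≈ 4.3283e-5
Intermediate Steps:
y = 144 (y = Pow(Add(3, 9), 2) = Pow(12, 2) = 144)
X = 23104 (X = Pow(Add(144, 8), 2) = Pow(152, 2) = 23104)
Pow(X, -1) = Pow(23104, -1) = Rational(1, 23104)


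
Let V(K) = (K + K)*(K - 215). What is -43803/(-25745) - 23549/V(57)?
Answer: 73434139/24406260 ≈ 3.0088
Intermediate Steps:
V(K) = 2*K*(-215 + K) (V(K) = (2*K)*(-215 + K) = 2*K*(-215 + K))
-43803/(-25745) - 23549/V(57) = -43803/(-25745) - 23549*1/(114*(-215 + 57)) = -43803*(-1/25745) - 23549/(2*57*(-158)) = 43803/25745 - 23549/(-18012) = 43803/25745 - 23549*(-1/18012) = 43803/25745 + 23549/18012 = 73434139/24406260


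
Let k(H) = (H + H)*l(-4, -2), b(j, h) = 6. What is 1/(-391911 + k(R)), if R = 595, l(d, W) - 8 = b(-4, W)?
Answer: -1/375251 ≈ -2.6649e-6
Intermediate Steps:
l(d, W) = 14 (l(d, W) = 8 + 6 = 14)
k(H) = 28*H (k(H) = (H + H)*14 = (2*H)*14 = 28*H)
1/(-391911 + k(R)) = 1/(-391911 + 28*595) = 1/(-391911 + 16660) = 1/(-375251) = -1/375251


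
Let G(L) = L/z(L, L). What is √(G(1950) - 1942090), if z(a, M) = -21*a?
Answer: I*√856461711/21 ≈ 1393.6*I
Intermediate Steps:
G(L) = -1/21 (G(L) = L/((-21*L)) = L*(-1/(21*L)) = -1/21)
√(G(1950) - 1942090) = √(-1/21 - 1942090) = √(-40783891/21) = I*√856461711/21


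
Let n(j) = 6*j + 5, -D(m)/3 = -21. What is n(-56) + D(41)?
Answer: -268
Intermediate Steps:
D(m) = 63 (D(m) = -3*(-21) = 63)
n(j) = 5 + 6*j
n(-56) + D(41) = (5 + 6*(-56)) + 63 = (5 - 336) + 63 = -331 + 63 = -268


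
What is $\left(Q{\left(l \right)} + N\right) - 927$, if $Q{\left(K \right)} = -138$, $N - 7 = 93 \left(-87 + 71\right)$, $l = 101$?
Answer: $-2546$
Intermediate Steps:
$N = -1481$ ($N = 7 + 93 \left(-87 + 71\right) = 7 + 93 \left(-16\right) = 7 - 1488 = -1481$)
$\left(Q{\left(l \right)} + N\right) - 927 = \left(-138 - 1481\right) - 927 = -1619 - 927 = -2546$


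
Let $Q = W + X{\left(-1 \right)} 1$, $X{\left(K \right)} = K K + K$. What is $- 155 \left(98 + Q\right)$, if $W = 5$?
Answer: $-15965$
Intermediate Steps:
$X{\left(K \right)} = K + K^{2}$ ($X{\left(K \right)} = K^{2} + K = K + K^{2}$)
$Q = 5$ ($Q = 5 + - (1 - 1) 1 = 5 + \left(-1\right) 0 \cdot 1 = 5 + 0 \cdot 1 = 5 + 0 = 5$)
$- 155 \left(98 + Q\right) = - 155 \left(98 + 5\right) = \left(-155\right) 103 = -15965$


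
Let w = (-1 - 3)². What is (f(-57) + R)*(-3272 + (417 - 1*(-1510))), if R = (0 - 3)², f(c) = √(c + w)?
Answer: -12105 - 1345*I*√41 ≈ -12105.0 - 8612.2*I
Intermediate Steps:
w = 16 (w = (-4)² = 16)
f(c) = √(16 + c) (f(c) = √(c + 16) = √(16 + c))
R = 9 (R = (-3)² = 9)
(f(-57) + R)*(-3272 + (417 - 1*(-1510))) = (√(16 - 57) + 9)*(-3272 + (417 - 1*(-1510))) = (√(-41) + 9)*(-3272 + (417 + 1510)) = (I*√41 + 9)*(-3272 + 1927) = (9 + I*√41)*(-1345) = -12105 - 1345*I*√41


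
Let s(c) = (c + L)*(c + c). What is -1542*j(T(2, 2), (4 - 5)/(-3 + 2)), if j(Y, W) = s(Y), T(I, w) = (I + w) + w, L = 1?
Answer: -129528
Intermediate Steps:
s(c) = 2*c*(1 + c) (s(c) = (c + 1)*(c + c) = (1 + c)*(2*c) = 2*c*(1 + c))
T(I, w) = I + 2*w
j(Y, W) = 2*Y*(1 + Y)
-1542*j(T(2, 2), (4 - 5)/(-3 + 2)) = -3084*(2 + 2*2)*(1 + (2 + 2*2)) = -3084*(2 + 4)*(1 + (2 + 4)) = -3084*6*(1 + 6) = -3084*6*7 = -1542*84 = -129528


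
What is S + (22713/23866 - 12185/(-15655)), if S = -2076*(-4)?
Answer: 620641075429/74724446 ≈ 8305.7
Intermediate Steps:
S = 8304
S + (22713/23866 - 12185/(-15655)) = 8304 + (22713/23866 - 12185/(-15655)) = 8304 + (22713*(1/23866) - 12185*(-1/15655)) = 8304 + (22713/23866 + 2437/3131) = 8304 + 129275845/74724446 = 620641075429/74724446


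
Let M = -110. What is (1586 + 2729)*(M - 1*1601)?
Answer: -7382965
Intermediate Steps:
(1586 + 2729)*(M - 1*1601) = (1586 + 2729)*(-110 - 1*1601) = 4315*(-110 - 1601) = 4315*(-1711) = -7382965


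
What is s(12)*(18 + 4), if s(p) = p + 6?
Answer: 396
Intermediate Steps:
s(p) = 6 + p
s(12)*(18 + 4) = (6 + 12)*(18 + 4) = 18*22 = 396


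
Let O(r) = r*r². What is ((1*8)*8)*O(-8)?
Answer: -32768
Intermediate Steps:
O(r) = r³
((1*8)*8)*O(-8) = ((1*8)*8)*(-8)³ = (8*8)*(-512) = 64*(-512) = -32768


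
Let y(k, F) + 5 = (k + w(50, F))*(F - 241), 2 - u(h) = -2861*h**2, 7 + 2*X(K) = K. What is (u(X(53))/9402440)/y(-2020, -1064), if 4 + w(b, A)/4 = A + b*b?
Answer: -1513471/45497890025800 ≈ -3.3265e-8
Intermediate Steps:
X(K) = -7/2 + K/2
u(h) = 2 + 2861*h**2 (u(h) = 2 - (-2861)*h**2 = 2 + 2861*h**2)
w(b, A) = -16 + 4*A + 4*b**2 (w(b, A) = -16 + 4*(A + b*b) = -16 + 4*(A + b**2) = -16 + (4*A + 4*b**2) = -16 + 4*A + 4*b**2)
y(k, F) = -5 + (-241 + F)*(9984 + k + 4*F) (y(k, F) = -5 + (k + (-16 + 4*F + 4*50**2))*(F - 241) = -5 + (k + (-16 + 4*F + 4*2500))*(-241 + F) = -5 + (k + (-16 + 4*F + 10000))*(-241 + F) = -5 + (k + (9984 + 4*F))*(-241 + F) = -5 + (9984 + k + 4*F)*(-241 + F) = -5 + (-241 + F)*(9984 + k + 4*F))
(u(X(53))/9402440)/y(-2020, -1064) = ((2 + 2861*(-7/2 + (1/2)*53)**2)/9402440)/(-2406149 - 241*(-2020) + 4*(-1064)**2 + 9020*(-1064) - 1064*(-2020)) = ((2 + 2861*(-7/2 + 53/2)**2)*(1/9402440))/(-2406149 + 486820 + 4*1132096 - 9597280 + 2149280) = ((2 + 2861*23**2)*(1/9402440))/(-2406149 + 486820 + 4528384 - 9597280 + 2149280) = ((2 + 2861*529)*(1/9402440))/(-4838945) = ((2 + 1513469)*(1/9402440))*(-1/4838945) = (1513471*(1/9402440))*(-1/4838945) = (1513471/9402440)*(-1/4838945) = -1513471/45497890025800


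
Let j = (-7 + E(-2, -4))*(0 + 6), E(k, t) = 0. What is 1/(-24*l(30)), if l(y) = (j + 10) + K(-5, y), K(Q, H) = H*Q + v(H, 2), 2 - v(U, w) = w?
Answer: 1/4368 ≈ 0.00022894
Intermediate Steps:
v(U, w) = 2 - w
K(Q, H) = H*Q (K(Q, H) = H*Q + (2 - 1*2) = H*Q + (2 - 2) = H*Q + 0 = H*Q)
j = -42 (j = (-7 + 0)*(0 + 6) = -7*6 = -42)
l(y) = -32 - 5*y (l(y) = (-42 + 10) + y*(-5) = -32 - 5*y)
1/(-24*l(30)) = 1/(-24*(-32 - 5*30)) = 1/(-24*(-32 - 150)) = 1/(-24*(-182)) = 1/4368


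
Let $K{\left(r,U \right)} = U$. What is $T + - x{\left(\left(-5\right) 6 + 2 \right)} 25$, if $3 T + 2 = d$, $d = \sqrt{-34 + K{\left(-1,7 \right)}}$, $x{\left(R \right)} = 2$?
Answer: $- \frac{152}{3} + i \sqrt{3} \approx -50.667 + 1.732 i$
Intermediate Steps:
$d = 3 i \sqrt{3}$ ($d = \sqrt{-34 + 7} = \sqrt{-27} = 3 i \sqrt{3} \approx 5.1962 i$)
$T = - \frac{2}{3} + i \sqrt{3}$ ($T = - \frac{2}{3} + \frac{3 i \sqrt{3}}{3} = - \frac{2}{3} + i \sqrt{3} \approx -0.66667 + 1.732 i$)
$T + - x{\left(\left(-5\right) 6 + 2 \right)} 25 = \left(- \frac{2}{3} + i \sqrt{3}\right) + \left(-1\right) 2 \cdot 25 = \left(- \frac{2}{3} + i \sqrt{3}\right) - 50 = - \frac{152}{3} + i \sqrt{3}$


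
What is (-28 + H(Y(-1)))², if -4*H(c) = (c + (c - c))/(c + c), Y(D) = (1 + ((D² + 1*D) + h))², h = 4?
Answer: 50625/64 ≈ 791.02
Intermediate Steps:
Y(D) = (5 + D + D²)² (Y(D) = (1 + ((D² + 1*D) + 4))² = (1 + ((D² + D) + 4))² = (1 + ((D + D²) + 4))² = (1 + (4 + D + D²))² = (5 + D + D²)²)
H(c) = -⅛ (H(c) = -(c + (c - c))/(4*(c + c)) = -(c + 0)/(4*(2*c)) = -c*1/(2*c)/4 = -¼*½ = -⅛)
(-28 + H(Y(-1)))² = (-28 - ⅛)² = (-225/8)² = 50625/64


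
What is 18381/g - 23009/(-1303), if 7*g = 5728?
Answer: 299448653/7463584 ≈ 40.121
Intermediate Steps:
g = 5728/7 (g = (⅐)*5728 = 5728/7 ≈ 818.29)
18381/g - 23009/(-1303) = 18381/(5728/7) - 23009/(-1303) = 18381*(7/5728) - 23009*(-1/1303) = 128667/5728 + 23009/1303 = 299448653/7463584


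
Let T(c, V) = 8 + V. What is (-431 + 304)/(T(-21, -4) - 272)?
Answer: 127/268 ≈ 0.47388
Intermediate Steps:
(-431 + 304)/(T(-21, -4) - 272) = (-431 + 304)/((8 - 4) - 272) = -127/(4 - 272) = -127/(-268) = -127*(-1/268) = 127/268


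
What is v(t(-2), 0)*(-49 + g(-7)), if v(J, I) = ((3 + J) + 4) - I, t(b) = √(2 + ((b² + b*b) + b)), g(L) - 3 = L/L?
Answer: -315 - 90*√2 ≈ -442.28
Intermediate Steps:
g(L) = 4 (g(L) = 3 + L/L = 3 + 1 = 4)
t(b) = √(2 + b + 2*b²) (t(b) = √(2 + ((b² + b²) + b)) = √(2 + (2*b² + b)) = √(2 + (b + 2*b²)) = √(2 + b + 2*b²))
v(J, I) = 7 + J - I (v(J, I) = (7 + J) - I = 7 + J - I)
v(t(-2), 0)*(-49 + g(-7)) = (7 + √(2 - 2 + 2*(-2)²) - 1*0)*(-49 + 4) = (7 + √(2 - 2 + 2*4) + 0)*(-45) = (7 + √(2 - 2 + 8) + 0)*(-45) = (7 + √8 + 0)*(-45) = (7 + 2*√2 + 0)*(-45) = (7 + 2*√2)*(-45) = -315 - 90*√2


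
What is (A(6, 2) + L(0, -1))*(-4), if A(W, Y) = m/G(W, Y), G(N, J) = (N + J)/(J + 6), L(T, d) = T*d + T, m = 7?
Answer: -28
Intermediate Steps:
L(T, d) = T + T*d
G(N, J) = (J + N)/(6 + J)
A(W, Y) = 7*(6 + Y)/(W + Y) (A(W, Y) = 7/(((Y + W)/(6 + Y))) = 7/(((W + Y)/(6 + Y))) = 7*((6 + Y)/(W + Y)) = 7*(6 + Y)/(W + Y))
(A(6, 2) + L(0, -1))*(-4) = (7*(6 + 2)/(6 + 2) + 0*(1 - 1))*(-4) = (7*8/8 + 0*0)*(-4) = (7*(⅛)*8 + 0)*(-4) = (7 + 0)*(-4) = 7*(-4) = -28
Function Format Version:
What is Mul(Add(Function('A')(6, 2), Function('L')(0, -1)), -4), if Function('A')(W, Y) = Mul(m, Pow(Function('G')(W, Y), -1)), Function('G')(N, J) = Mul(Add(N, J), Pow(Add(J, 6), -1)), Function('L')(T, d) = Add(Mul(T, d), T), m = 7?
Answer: -28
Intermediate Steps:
Function('L')(T, d) = Add(T, Mul(T, d))
Function('G')(N, J) = Mul(Pow(Add(6, J), -1), Add(J, N)) (Function('G')(N, J) = Mul(Add(J, N), Pow(Add(6, J), -1)) = Mul(Pow(Add(6, J), -1), Add(J, N)))
Function('A')(W, Y) = Mul(7, Pow(Add(W, Y), -1), Add(6, Y)) (Function('A')(W, Y) = Mul(7, Pow(Mul(Pow(Add(6, Y), -1), Add(Y, W)), -1)) = Mul(7, Pow(Mul(Pow(Add(6, Y), -1), Add(W, Y)), -1)) = Mul(7, Mul(Pow(Add(W, Y), -1), Add(6, Y))) = Mul(7, Pow(Add(W, Y), -1), Add(6, Y)))
Mul(Add(Function('A')(6, 2), Function('L')(0, -1)), -4) = Mul(Add(Mul(7, Pow(Add(6, 2), -1), Add(6, 2)), Mul(0, Add(1, -1))), -4) = Mul(Add(Mul(7, Pow(8, -1), 8), Mul(0, 0)), -4) = Mul(Add(Mul(7, Rational(1, 8), 8), 0), -4) = Mul(Add(7, 0), -4) = Mul(7, -4) = -28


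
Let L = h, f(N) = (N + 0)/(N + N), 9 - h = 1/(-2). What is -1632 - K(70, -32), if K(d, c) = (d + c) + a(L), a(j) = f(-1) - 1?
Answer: -3339/2 ≈ -1669.5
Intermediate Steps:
h = 19/2 (h = 9 - 1/(-2) = 9 - 1*(-½) = 9 + ½ = 19/2 ≈ 9.5000)
f(N) = ½ (f(N) = N/((2*N)) = N*(1/(2*N)) = ½)
L = 19/2 ≈ 9.5000
a(j) = -½ (a(j) = ½ - 1 = -½)
K(d, c) = -½ + c + d (K(d, c) = (d + c) - ½ = (c + d) - ½ = -½ + c + d)
-1632 - K(70, -32) = -1632 - (-½ - 32 + 70) = -1632 - 1*75/2 = -1632 - 75/2 = -3339/2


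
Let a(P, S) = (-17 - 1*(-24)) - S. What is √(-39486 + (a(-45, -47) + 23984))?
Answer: 2*I*√3862 ≈ 124.29*I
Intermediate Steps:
a(P, S) = 7 - S (a(P, S) = (-17 + 24) - S = 7 - S)
√(-39486 + (a(-45, -47) + 23984)) = √(-39486 + ((7 - 1*(-47)) + 23984)) = √(-39486 + ((7 + 47) + 23984)) = √(-39486 + (54 + 23984)) = √(-39486 + 24038) = √(-15448) = 2*I*√3862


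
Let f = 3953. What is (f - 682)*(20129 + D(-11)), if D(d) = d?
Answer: 65805978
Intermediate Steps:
(f - 682)*(20129 + D(-11)) = (3953 - 682)*(20129 - 11) = 3271*20118 = 65805978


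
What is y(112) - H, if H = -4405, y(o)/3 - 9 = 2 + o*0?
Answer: 4438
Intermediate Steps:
y(o) = 33 (y(o) = 27 + 3*(2 + o*0) = 27 + 3*(2 + 0) = 27 + 3*2 = 27 + 6 = 33)
y(112) - H = 33 - 1*(-4405) = 33 + 4405 = 4438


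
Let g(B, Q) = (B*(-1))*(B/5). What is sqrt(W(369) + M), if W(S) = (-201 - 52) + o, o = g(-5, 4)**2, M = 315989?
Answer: sqrt(315761) ≈ 561.93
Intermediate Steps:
g(B, Q) = -B**2/5 (g(B, Q) = (-B)*(B*(1/5)) = (-B)*(B/5) = -B**2/5)
o = 25 (o = (-1/5*(-5)**2)**2 = (-1/5*25)**2 = (-5)**2 = 25)
W(S) = -228 (W(S) = (-201 - 52) + 25 = -253 + 25 = -228)
sqrt(W(369) + M) = sqrt(-228 + 315989) = sqrt(315761)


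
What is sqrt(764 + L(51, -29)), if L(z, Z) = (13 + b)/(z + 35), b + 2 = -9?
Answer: sqrt(1412679)/43 ≈ 27.641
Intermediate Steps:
b = -11 (b = -2 - 9 = -11)
L(z, Z) = 2/(35 + z) (L(z, Z) = (13 - 11)/(z + 35) = 2/(35 + z))
sqrt(764 + L(51, -29)) = sqrt(764 + 2/(35 + 51)) = sqrt(764 + 2/86) = sqrt(764 + 2*(1/86)) = sqrt(764 + 1/43) = sqrt(32853/43) = sqrt(1412679)/43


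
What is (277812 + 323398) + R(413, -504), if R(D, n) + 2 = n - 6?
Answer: 600698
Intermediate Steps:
R(D, n) = -8 + n (R(D, n) = -2 + (n - 6) = -2 + (-6 + n) = -8 + n)
(277812 + 323398) + R(413, -504) = (277812 + 323398) + (-8 - 504) = 601210 - 512 = 600698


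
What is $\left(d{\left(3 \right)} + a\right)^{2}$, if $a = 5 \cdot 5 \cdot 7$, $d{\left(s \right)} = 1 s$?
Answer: $31684$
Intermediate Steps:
$d{\left(s \right)} = s$
$a = 175$ ($a = 25 \cdot 7 = 175$)
$\left(d{\left(3 \right)} + a\right)^{2} = \left(3 + 175\right)^{2} = 178^{2} = 31684$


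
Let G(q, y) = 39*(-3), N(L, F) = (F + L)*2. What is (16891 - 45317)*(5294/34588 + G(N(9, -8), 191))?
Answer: 28720933963/8647 ≈ 3.3215e+6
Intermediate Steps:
N(L, F) = 2*F + 2*L
G(q, y) = -117
(16891 - 45317)*(5294/34588 + G(N(9, -8), 191)) = (16891 - 45317)*(5294/34588 - 117) = -28426*(5294*(1/34588) - 117) = -28426*(2647/17294 - 117) = -28426*(-2020751/17294) = 28720933963/8647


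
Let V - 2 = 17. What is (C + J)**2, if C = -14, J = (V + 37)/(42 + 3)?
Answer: 329476/2025 ≈ 162.70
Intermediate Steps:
V = 19 (V = 2 + 17 = 19)
J = 56/45 (J = (19 + 37)/(42 + 3) = 56/45 ≈ 1.2444)
(C + J)**2 = (-14 + 56/45)**2 = (-574/45)**2 = 329476/2025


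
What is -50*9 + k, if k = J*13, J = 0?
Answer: -450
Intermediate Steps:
k = 0 (k = 0*13 = 0)
-50*9 + k = -50*9 + 0 = -450 + 0 = -450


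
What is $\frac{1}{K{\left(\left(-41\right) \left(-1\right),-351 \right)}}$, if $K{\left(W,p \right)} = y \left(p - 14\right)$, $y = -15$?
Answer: $\frac{1}{5475} \approx 0.00018265$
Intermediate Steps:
$K{\left(W,p \right)} = 210 - 15 p$ ($K{\left(W,p \right)} = - 15 \left(p - 14\right) = - 15 \left(-14 + p\right) = 210 - 15 p$)
$\frac{1}{K{\left(\left(-41\right) \left(-1\right),-351 \right)}} = \frac{1}{210 - -5265} = \frac{1}{210 + 5265} = \frac{1}{5475}$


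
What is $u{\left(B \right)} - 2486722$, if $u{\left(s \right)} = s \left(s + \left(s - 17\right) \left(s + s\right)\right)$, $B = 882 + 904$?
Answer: $11286201322$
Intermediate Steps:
$B = 1786$
$u{\left(s \right)} = s \left(s + 2 s \left(-17 + s\right)\right)$ ($u{\left(s \right)} = s \left(s + \left(-17 + s\right) 2 s\right) = s \left(s + 2 s \left(-17 + s\right)\right)$)
$u{\left(B \right)} - 2486722 = 1786^{2} \left(-33 + 2 \cdot 1786\right) - 2486722 = 3189796 \left(-33 + 3572\right) - 2486722 = 3189796 \cdot 3539 - 2486722 = 11288688044 - 2486722 = 11286201322$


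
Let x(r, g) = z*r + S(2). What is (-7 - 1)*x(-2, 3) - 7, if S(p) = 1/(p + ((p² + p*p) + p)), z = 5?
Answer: 217/3 ≈ 72.333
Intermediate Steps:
S(p) = 1/(2*p + 2*p²) (S(p) = 1/(p + ((p² + p²) + p)) = 1/(p + (2*p² + p)) = 1/(p + (p + 2*p²)) = 1/(2*p + 2*p²))
x(r, g) = 1/12 + 5*r (x(r, g) = 5*r + (½)/(2*(1 + 2)) = 5*r + (½)*(½)/3 = 5*r + (½)*(½)*(⅓) = 5*r + 1/12 = 1/12 + 5*r)
(-7 - 1)*x(-2, 3) - 7 = (-7 - 1)*(1/12 + 5*(-2)) - 7 = -8*(1/12 - 10) - 7 = -8*(-119/12) - 7 = 238/3 - 7 = 217/3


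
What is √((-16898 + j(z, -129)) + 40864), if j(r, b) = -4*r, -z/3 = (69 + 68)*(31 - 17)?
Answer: 13*√278 ≈ 216.75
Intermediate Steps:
z = -5754 (z = -3*(69 + 68)*(31 - 17) = -411*14 = -3*1918 = -5754)
√((-16898 + j(z, -129)) + 40864) = √((-16898 - 4*(-5754)) + 40864) = √((-16898 + 23016) + 40864) = √(6118 + 40864) = √46982 = 13*√278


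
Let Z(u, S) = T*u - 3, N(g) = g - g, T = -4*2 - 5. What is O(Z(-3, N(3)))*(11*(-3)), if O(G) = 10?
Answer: -330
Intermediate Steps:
T = -13 (T = -8 - 5 = -13)
N(g) = 0
Z(u, S) = -3 - 13*u (Z(u, S) = -13*u - 3 = -3 - 13*u)
O(Z(-3, N(3)))*(11*(-3)) = 10*(11*(-3)) = 10*(-33) = -330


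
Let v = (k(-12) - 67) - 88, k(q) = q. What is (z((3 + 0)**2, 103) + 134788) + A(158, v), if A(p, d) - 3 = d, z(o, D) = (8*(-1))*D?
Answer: 133800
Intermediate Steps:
v = -167 (v = (-12 - 67) - 88 = -79 - 88 = -167)
z(o, D) = -8*D
A(p, d) = 3 + d
(z((3 + 0)**2, 103) + 134788) + A(158, v) = (-8*103 + 134788) + (3 - 167) = (-824 + 134788) - 164 = 133964 - 164 = 133800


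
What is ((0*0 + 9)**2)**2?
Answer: 6561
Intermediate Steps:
((0*0 + 9)**2)**2 = ((0 + 9)**2)**2 = (9**2)**2 = 81**2 = 6561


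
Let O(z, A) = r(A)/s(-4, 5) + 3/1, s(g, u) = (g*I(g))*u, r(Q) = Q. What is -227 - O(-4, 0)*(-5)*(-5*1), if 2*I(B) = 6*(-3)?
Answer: -302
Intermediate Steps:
I(B) = -9 (I(B) = (6*(-3))/2 = (1/2)*(-18) = -9)
s(g, u) = -9*g*u (s(g, u) = (g*(-9))*u = (-9*g)*u = -9*g*u)
O(z, A) = 3 + A/180 (O(z, A) = A/((-9*(-4)*5)) + 3/1 = A/180 + 3*1 = A*(1/180) + 3 = A/180 + 3 = 3 + A/180)
-227 - O(-4, 0)*(-5)*(-5*1) = -227 - (3 + (1/180)*0)*(-5)*(-5*1) = -227 - (3 + 0)*(-5)*(-5) = -227 - 3*(-5)*(-5) = -227 - (-15)*(-5) = -227 - 1*75 = -227 - 75 = -302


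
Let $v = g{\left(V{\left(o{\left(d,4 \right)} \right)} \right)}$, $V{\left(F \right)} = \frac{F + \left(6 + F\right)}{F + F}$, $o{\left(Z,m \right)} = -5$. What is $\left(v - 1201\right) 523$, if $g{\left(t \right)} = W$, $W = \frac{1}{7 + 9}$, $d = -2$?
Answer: $- \frac{10049445}{16} \approx -6.2809 \cdot 10^{5}$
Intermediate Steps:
$V{\left(F \right)} = \frac{6 + 2 F}{2 F}$
$W = \frac{1}{16} \approx 0.0625$
$g{\left(t \right)} = \frac{1}{16}$
$v = \frac{1}{16} \approx 0.0625$
$\left(v - 1201\right) 523 = \left(\frac{1}{16} - 1201\right) 523 = \left(- \frac{19215}{16}\right) 523 = - \frac{10049445}{16}$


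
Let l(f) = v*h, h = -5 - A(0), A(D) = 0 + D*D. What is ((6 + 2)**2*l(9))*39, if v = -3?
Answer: 37440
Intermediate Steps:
A(D) = D**2 (A(D) = 0 + D**2 = D**2)
h = -5 (h = -5 - 1*0**2 = -5 - 1*0 = -5 + 0 = -5)
l(f) = 15 (l(f) = -3*(-5) = 15)
((6 + 2)**2*l(9))*39 = ((6 + 2)**2*15)*39 = (8**2*15)*39 = (64*15)*39 = 960*39 = 37440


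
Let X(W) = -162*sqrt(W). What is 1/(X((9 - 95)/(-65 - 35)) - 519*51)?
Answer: -73525/1946070531 + 5*sqrt(86)/216230059 ≈ -3.7567e-5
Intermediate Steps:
1/(X((9 - 95)/(-65 - 35)) - 519*51) = 1/(-162*sqrt(86)*sqrt(-1/(-65 - 35)) - 519*51) = 1/(-162*sqrt(86)*sqrt(-1/(-100)) - 26469) = 1/(-162*sqrt(86)/10 - 26469) = 1/(-81*sqrt(86)/5 - 26469) = 1/(-26469 - 81*sqrt(86)/5)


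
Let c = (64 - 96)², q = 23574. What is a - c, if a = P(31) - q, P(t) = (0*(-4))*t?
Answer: -24598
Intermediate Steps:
P(t) = 0 (P(t) = 0*t = 0)
c = 1024 (c = (-32)² = 1024)
a = -23574 (a = 0 - 1*23574 = 0 - 23574 = -23574)
a - c = -23574 - 1*1024 = -23574 - 1024 = -24598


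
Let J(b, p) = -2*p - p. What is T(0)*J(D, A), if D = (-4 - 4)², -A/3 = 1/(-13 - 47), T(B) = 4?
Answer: -⅗ ≈ -0.60000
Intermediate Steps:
A = 1/20 (A = -3/(-13 - 47) = -3/(-60) = -3*(-1/60) = 1/20 ≈ 0.050000)
D = 64 (D = (-8)² = 64)
J(b, p) = -3*p
T(0)*J(D, A) = 4*(-3*1/20) = 4*(-3/20) = -⅗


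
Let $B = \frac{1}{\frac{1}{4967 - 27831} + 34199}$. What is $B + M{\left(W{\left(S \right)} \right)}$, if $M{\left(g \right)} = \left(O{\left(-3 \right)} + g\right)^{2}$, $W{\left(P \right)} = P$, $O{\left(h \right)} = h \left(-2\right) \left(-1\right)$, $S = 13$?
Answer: $\frac{38314393679}{781925935} \approx 49.0$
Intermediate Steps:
$O{\left(h \right)} = 2 h$ ($O{\left(h \right)} = - 2 h \left(-1\right) = 2 h$)
$M{\left(g \right)} = \left(-6 + g\right)^{2}$ ($M{\left(g \right)} = \left(2 \left(-3\right) + g\right)^{2} = \left(-6 + g\right)^{2}$)
$B = \frac{22864}{781925935}$ ($B = \frac{1}{\frac{1}{-22864} + 34199} = \frac{1}{- \frac{1}{22864} + 34199} = \frac{1}{\frac{781925935}{22864}} = \frac{22864}{781925935} \approx 2.9241 \cdot 10^{-5}$)
$B + M{\left(W{\left(S \right)} \right)} = \frac{22864}{781925935} + \left(-6 + 13\right)^{2} = \frac{22864}{781925935} + 7^{2} = \frac{22864}{781925935} + 49 = \frac{38314393679}{781925935}$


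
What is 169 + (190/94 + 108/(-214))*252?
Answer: 2771905/5029 ≈ 551.18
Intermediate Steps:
169 + (190/94 + 108/(-214))*252 = 169 + (190*(1/94) + 108*(-1/214))*252 = 169 + (95/47 - 54/107)*252 = 169 + (7627/5029)*252 = 169 + 1922004/5029 = 2771905/5029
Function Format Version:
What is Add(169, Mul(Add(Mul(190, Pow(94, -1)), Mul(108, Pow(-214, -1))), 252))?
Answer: Rational(2771905, 5029) ≈ 551.18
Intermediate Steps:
Add(169, Mul(Add(Mul(190, Pow(94, -1)), Mul(108, Pow(-214, -1))), 252)) = Add(169, Mul(Add(Mul(190, Rational(1, 94)), Mul(108, Rational(-1, 214))), 252)) = Add(169, Mul(Add(Rational(95, 47), Rational(-54, 107)), 252)) = Add(169, Mul(Rational(7627, 5029), 252)) = Add(169, Rational(1922004, 5029)) = Rational(2771905, 5029)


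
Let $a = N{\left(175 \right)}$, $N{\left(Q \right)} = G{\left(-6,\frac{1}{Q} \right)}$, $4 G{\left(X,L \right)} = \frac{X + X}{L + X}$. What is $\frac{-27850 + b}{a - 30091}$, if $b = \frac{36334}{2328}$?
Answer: $\frac{33986795417}{36741583176} \approx 0.92502$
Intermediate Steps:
$G{\left(X,L \right)} = \frac{X}{2 \left(L + X\right)}$ ($G{\left(X,L \right)} = \frac{\left(X + X\right) \frac{1}{L + X}}{4} = \frac{2 X \frac{1}{L + X}}{4} = \frac{X}{2 \left(L + X\right)}$)
$N{\left(Q \right)} = - \frac{3}{-6 + \frac{1}{Q}}$ ($N{\left(Q \right)} = \frac{1}{2} \left(-6\right) \frac{1}{\frac{1}{Q} - 6} = \frac{1}{2} \left(-6\right) \frac{1}{-6 + \frac{1}{Q}} = - \frac{3}{-6 + \frac{1}{Q}}$)
$a = \frac{525}{1049}$ ($a = 3 \cdot 175 \frac{1}{-1 + 6 \cdot 175} = 3 \cdot 175 \frac{1}{-1 + 1050} = 3 \cdot 175 \cdot \frac{1}{1049} = \frac{525}{1049} \approx 0.50048$)
$b = \frac{18167}{1164}$ ($b = 36334 \cdot \frac{1}{2328} = \frac{18167}{1164} \approx 15.607$)
$\frac{-27850 + b}{a - 30091} = \frac{-27850 + \frac{18167}{1164}}{\frac{525}{1049} - 30091} = - \frac{32399233}{1164 \left(- \frac{31564934}{1049}\right)} = \left(- \frac{32399233}{1164}\right) \left(- \frac{1049}{31564934}\right) = \frac{33986795417}{36741583176}$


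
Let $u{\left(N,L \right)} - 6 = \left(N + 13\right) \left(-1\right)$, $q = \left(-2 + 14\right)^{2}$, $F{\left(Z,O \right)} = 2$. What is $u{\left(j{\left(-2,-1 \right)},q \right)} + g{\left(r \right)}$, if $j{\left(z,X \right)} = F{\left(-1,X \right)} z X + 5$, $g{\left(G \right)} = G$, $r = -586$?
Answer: $-602$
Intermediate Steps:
$q = 144$ ($q = 12^{2} = 144$)
$j{\left(z,X \right)} = 5 + 2 X z$ ($j{\left(z,X \right)} = 2 z X + 5 = 2 X z + 5 = 5 + 2 X z$)
$u{\left(N,L \right)} = -7 - N$ ($u{\left(N,L \right)} = 6 + \left(N + 13\right) \left(-1\right) = 6 + \left(13 + N\right) \left(-1\right) = 6 - \left(13 + N\right) = -7 - N$)
$u{\left(j{\left(-2,-1 \right)},q \right)} + g{\left(r \right)} = \left(-7 - \left(5 + 2 \left(-1\right) \left(-2\right)\right)\right) - 586 = \left(-7 - \left(5 + 4\right)\right) - 586 = \left(-7 - 9\right) - 586 = -16 - 586 = -602$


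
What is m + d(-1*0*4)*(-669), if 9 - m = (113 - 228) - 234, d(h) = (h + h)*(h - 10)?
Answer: 358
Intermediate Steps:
d(h) = 2*h*(-10 + h) (d(h) = (2*h)*(-10 + h) = 2*h*(-10 + h))
m = 358 (m = 9 - ((113 - 228) - 234) = 9 - (-115 - 234) = 9 - 1*(-349) = 9 + 349 = 358)
m + d(-1*0*4)*(-669) = 358 + (2*(-1*0*4)*(-10 - 1*0*4))*(-669) = 358 + (2*(0*4)*(-10 + 0*4))*(-669) = 358 + (2*0*(-10 + 0))*(-669) = 358 + (2*0*(-10))*(-669) = 358 + 0*(-669) = 358 + 0 = 358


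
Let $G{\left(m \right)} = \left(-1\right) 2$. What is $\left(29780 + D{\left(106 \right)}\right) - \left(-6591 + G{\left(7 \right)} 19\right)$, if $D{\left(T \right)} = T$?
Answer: $36515$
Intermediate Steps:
$G{\left(m \right)} = -2$
$\left(29780 + D{\left(106 \right)}\right) - \left(-6591 + G{\left(7 \right)} 19\right) = \left(29780 + 106\right) + \left(6545 - \left(\left(-2\right) 19 - 46\right)\right) = 29886 + \left(6545 - \left(-38 - 46\right)\right) = 29886 + \left(6545 - -84\right) = 29886 + \left(6545 + 84\right) = 29886 + 6629 = 36515$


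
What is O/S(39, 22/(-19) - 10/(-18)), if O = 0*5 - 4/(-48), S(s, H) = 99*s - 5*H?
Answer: 57/2642984 ≈ 2.1567e-5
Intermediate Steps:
S(s, H) = -5*H + 99*s
O = 1/12 (O = 0 - 4*(-1/48) = 0 + 1/12 = 1/12 ≈ 0.083333)
O/S(39, 22/(-19) - 10/(-18)) = 1/(12*(-5*(22/(-19) - 10/(-18)) + 99*39)) = 1/(12*(-5*(22*(-1/19) - 10*(-1/18)) + 3861)) = 1/(12*(-5*(-22/19 + 5/9) + 3861)) = 1/(12*(-5*(-103/171) + 3861)) = 1/(12*(515/171 + 3861)) = 1/(12*(660746/171)) = (1/12)*(171/660746) = 57/2642984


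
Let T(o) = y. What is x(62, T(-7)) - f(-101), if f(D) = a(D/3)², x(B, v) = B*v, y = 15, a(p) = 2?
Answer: 926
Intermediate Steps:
T(o) = 15
f(D) = 4 (f(D) = 2² = 4)
x(62, T(-7)) - f(-101) = 62*15 - 1*4 = 930 - 4 = 926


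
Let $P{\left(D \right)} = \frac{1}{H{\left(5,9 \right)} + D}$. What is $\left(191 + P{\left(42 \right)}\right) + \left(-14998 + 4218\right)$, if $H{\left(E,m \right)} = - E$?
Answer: $- \frac{391792}{37} \approx -10589.0$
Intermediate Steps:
$P{\left(D \right)} = \frac{1}{-5 + D}$ ($P{\left(D \right)} = \frac{1}{\left(-1\right) 5 + D} = \frac{1}{-5 + D}$)
$\left(191 + P{\left(42 \right)}\right) + \left(-14998 + 4218\right) = \left(191 + \frac{1}{-5 + 42}\right) + \left(-14998 + 4218\right) = \left(191 + \frac{1}{37}\right) - 10780 = \frac{7068}{37} - 10780 = - \frac{391792}{37}$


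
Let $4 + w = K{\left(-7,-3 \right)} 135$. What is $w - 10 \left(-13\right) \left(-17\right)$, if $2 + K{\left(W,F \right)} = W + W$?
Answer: $-4374$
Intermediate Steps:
$K{\left(W,F \right)} = -2 + 2 W$ ($K{\left(W,F \right)} = -2 + \left(W + W\right) = -2 + 2 W$)
$w = -2164$ ($w = -4 + \left(-2 + 2 \left(-7\right)\right) 135 = -4 + \left(-2 - 14\right) 135 = -4 - 2160 = -2164$)
$w - 10 \left(-13\right) \left(-17\right) = -2164 - 10 \left(-13\right) \left(-17\right) = -2164 - \left(-130\right) \left(-17\right) = -2164 - 2210 = -4374$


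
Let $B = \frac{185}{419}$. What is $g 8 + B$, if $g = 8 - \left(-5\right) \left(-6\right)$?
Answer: $- \frac{73559}{419} \approx -175.56$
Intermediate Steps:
$g = -22$ ($g = 8 - 30 = -22$)
$B = \frac{185}{419}$ ($B = 185 \cdot \frac{1}{419} = \frac{185}{419} \approx 0.44153$)
$g 8 + B = \left(-22\right) 8 + \frac{185}{419} = -176 + \frac{185}{419} = - \frac{73559}{419}$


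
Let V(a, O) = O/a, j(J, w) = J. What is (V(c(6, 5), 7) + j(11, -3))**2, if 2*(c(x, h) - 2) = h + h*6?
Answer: 196249/1521 ≈ 129.03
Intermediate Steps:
c(x, h) = 2 + 7*h/2 (c(x, h) = 2 + (h + h*6)/2 = 2 + (h + 6*h)/2 = 2 + (7*h)/2 = 2 + 7*h/2)
(V(c(6, 5), 7) + j(11, -3))**2 = (7/(2 + (7/2)*5) + 11)**2 = (7/(2 + 35/2) + 11)**2 = (7/(39/2) + 11)**2 = (7*(2/39) + 11)**2 = (14/39 + 11)**2 = (443/39)**2 = 196249/1521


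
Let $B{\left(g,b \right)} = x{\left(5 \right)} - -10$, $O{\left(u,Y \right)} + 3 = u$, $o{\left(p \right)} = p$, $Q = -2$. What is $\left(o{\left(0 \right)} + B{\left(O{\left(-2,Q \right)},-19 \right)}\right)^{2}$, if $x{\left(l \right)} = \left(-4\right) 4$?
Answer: $36$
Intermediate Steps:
$O{\left(u,Y \right)} = -3 + u$
$x{\left(l \right)} = -16$
$B{\left(g,b \right)} = -6$ ($B{\left(g,b \right)} = -16 - -10 = -16 + 10 = -6$)
$\left(o{\left(0 \right)} + B{\left(O{\left(-2,Q \right)},-19 \right)}\right)^{2} = \left(0 - 6\right)^{2} = \left(-6\right)^{2} = 36$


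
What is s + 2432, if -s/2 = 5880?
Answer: -9328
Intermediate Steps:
s = -11760 (s = -2*5880 = -11760)
s + 2432 = -11760 + 2432 = -9328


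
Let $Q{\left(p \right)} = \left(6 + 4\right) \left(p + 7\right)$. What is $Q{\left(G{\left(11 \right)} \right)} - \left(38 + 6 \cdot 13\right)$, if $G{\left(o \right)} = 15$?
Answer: $104$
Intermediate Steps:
$Q{\left(p \right)} = 70 + 10 p$ ($Q{\left(p \right)} = 10 \left(7 + p\right) = 70 + 10 p$)
$Q{\left(G{\left(11 \right)} \right)} - \left(38 + 6 \cdot 13\right) = \left(70 + 10 \cdot 15\right) - \left(38 + 6 \cdot 13\right) = \left(70 + 150\right) - \left(38 + 78\right) = 220 - 116 = 104$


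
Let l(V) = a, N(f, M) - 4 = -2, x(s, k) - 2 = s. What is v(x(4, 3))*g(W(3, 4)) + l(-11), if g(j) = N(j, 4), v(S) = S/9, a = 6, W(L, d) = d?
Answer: 22/3 ≈ 7.3333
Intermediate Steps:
x(s, k) = 2 + s
N(f, M) = 2 (N(f, M) = 4 - 2 = 2)
l(V) = 6
v(S) = S/9 (v(S) = S*(1/9) = S/9)
g(j) = 2
v(x(4, 3))*g(W(3, 4)) + l(-11) = ((2 + 4)/9)*2 + 6 = ((1/9)*6)*2 + 6 = (2/3)*2 + 6 = 4/3 + 6 = 22/3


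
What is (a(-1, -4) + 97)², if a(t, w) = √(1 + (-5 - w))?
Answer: 9409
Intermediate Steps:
a(t, w) = √(-4 - w)
(a(-1, -4) + 97)² = (√(-4 - 1*(-4)) + 97)² = (√(-4 + 4) + 97)² = (√0 + 97)² = (0 + 97)² = 97² = 9409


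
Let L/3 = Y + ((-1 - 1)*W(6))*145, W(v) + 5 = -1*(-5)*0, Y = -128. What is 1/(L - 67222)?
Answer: -1/63256 ≈ -1.5809e-5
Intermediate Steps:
W(v) = -5 (W(v) = -5 - 1*(-5)*0 = -5 + 5*0 = -5 + 0 = -5)
L = 3966 (L = 3*(-128 + ((-1 - 1)*(-5))*145) = 3*(-128 - 2*(-5)*145) = 3*(-128 + 10*145) = 3*(-128 + 1450) = 3*1322 = 3966)
1/(L - 67222) = 1/(3966 - 67222) = 1/(-63256) = -1/63256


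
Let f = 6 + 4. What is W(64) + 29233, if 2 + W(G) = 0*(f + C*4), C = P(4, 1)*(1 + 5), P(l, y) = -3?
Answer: 29231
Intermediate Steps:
f = 10
C = -18 (C = -3*(1 + 5) = -3*6 = -18)
W(G) = -2 (W(G) = -2 + 0*(10 - 18*4) = -2 + 0*(10 - 72) = -2 + 0*(-62) = -2 + 0 = -2)
W(64) + 29233 = -2 + 29233 = 29231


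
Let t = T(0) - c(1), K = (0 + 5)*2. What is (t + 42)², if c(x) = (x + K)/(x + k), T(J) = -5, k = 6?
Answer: 61504/49 ≈ 1255.2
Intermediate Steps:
K = 10 (K = 5*2 = 10)
c(x) = (10 + x)/(6 + x) (c(x) = (x + 10)/(x + 6) = (10 + x)/(6 + x))
t = -46/7 (t = -5 - (10 + 1)/(6 + 1) = -5 - 11/7 = -46/7 ≈ -6.5714)
(t + 42)² = (-46/7 + 42)² = (248/7)² = 61504/49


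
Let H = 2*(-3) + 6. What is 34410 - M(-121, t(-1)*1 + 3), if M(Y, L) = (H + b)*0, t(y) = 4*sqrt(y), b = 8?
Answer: 34410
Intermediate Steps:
H = 0 (H = -6 + 6 = 0)
M(Y, L) = 0 (M(Y, L) = (0 + 8)*0 = 8*0 = 0)
34410 - M(-121, t(-1)*1 + 3) = 34410 - 1*0 = 34410 + 0 = 34410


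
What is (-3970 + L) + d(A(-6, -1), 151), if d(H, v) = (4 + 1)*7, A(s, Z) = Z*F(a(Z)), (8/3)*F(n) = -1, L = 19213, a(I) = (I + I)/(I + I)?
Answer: 15278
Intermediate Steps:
a(I) = 1 (a(I) = (2*I)/((2*I)) = (2*I)*(1/(2*I)) = 1)
F(n) = -3/8 (F(n) = (3/8)*(-1) = -3/8)
A(s, Z) = -3*Z/8 (A(s, Z) = Z*(-3/8) = -3*Z/8)
d(H, v) = 35 (d(H, v) = 5*7 = 35)
(-3970 + L) + d(A(-6, -1), 151) = (-3970 + 19213) + 35 = 15243 + 35 = 15278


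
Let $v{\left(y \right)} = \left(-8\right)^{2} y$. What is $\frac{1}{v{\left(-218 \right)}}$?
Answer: $- \frac{1}{13952} \approx -7.1674 \cdot 10^{-5}$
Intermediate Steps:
$v{\left(y \right)} = 64 y$
$\frac{1}{v{\left(-218 \right)}} = \frac{1}{64 \left(-218\right)} = \frac{1}{-13952} = - \frac{1}{13952}$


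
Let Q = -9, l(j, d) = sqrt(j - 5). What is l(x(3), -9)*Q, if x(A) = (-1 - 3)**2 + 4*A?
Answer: -9*sqrt(23) ≈ -43.162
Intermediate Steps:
x(A) = 16 + 4*A (x(A) = (-4)**2 + 4*A = 16 + 4*A)
l(j, d) = sqrt(-5 + j)
l(x(3), -9)*Q = sqrt(-5 + (16 + 4*3))*(-9) = sqrt(-5 + (16 + 12))*(-9) = sqrt(-5 + 28)*(-9) = sqrt(23)*(-9) = -9*sqrt(23)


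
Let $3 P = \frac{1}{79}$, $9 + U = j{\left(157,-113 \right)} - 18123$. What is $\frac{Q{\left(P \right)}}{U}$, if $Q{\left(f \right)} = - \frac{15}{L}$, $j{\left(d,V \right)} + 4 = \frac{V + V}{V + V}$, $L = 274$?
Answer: $\frac{1}{331266} \approx 3.0187 \cdot 10^{-6}$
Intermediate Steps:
$j{\left(d,V \right)} = -3$ ($j{\left(d,V \right)} = -4 + \frac{V + V}{V + V} = -4 + \frac{2 V}{2 V} = -4 + 2 V \frac{1}{2 V} = -4 + 1 = -3$)
$U = -18135$ ($U = -9 - 18126 = -18135$)
$P = \frac{1}{237}$ ($P = \frac{1}{3 \cdot 79} = \frac{1}{3} \cdot \frac{1}{79} = \frac{1}{237} \approx 0.0042194$)
$Q{\left(f \right)} = - \frac{15}{274}$
$\frac{Q{\left(P \right)}}{U} = - \frac{15}{274 \left(-18135\right)} = \left(- \frac{15}{274}\right) \left(- \frac{1}{18135}\right) = \frac{1}{331266}$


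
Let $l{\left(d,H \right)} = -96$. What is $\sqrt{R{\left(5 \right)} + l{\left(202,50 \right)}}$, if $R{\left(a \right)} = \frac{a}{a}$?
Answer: $i \sqrt{95} \approx 9.7468 i$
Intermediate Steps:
$R{\left(a \right)} = 1$
$\sqrt{R{\left(5 \right)} + l{\left(202,50 \right)}} = \sqrt{1 - 96} = \sqrt{-95} = i \sqrt{95}$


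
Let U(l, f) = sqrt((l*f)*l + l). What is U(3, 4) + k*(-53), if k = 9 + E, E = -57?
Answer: 2544 + sqrt(39) ≈ 2550.2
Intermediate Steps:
U(l, f) = sqrt(l + f*l**2) (U(l, f) = sqrt((f*l)*l + l) = sqrt(f*l**2 + l) = sqrt(l + f*l**2))
k = -48 (k = 9 - 57 = -48)
U(3, 4) + k*(-53) = sqrt(3*(1 + 4*3)) - 48*(-53) = sqrt(3*(1 + 12)) + 2544 = sqrt(3*13) + 2544 = sqrt(39) + 2544 = 2544 + sqrt(39)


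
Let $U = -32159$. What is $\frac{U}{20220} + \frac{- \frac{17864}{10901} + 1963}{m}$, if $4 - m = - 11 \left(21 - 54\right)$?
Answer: $- \frac{50742971251}{7193649180} \approx -7.0539$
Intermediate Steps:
$m = -359$ ($m = 4 - - 11 \left(21 - 54\right) = 4 - \left(-11\right) \left(-33\right) = 4 - 363 = -359$)
$\frac{U}{20220} + \frac{- \frac{17864}{10901} + 1963}{m} = - \frac{32159}{20220} + \frac{- \frac{17864}{10901} + 1963}{-359} = \left(-32159\right) \frac{1}{20220} + \left(\left(-17864\right) \frac{1}{10901} + 1963\right) \left(- \frac{1}{359}\right) = - \frac{32159}{20220} + \left(- \frac{1624}{991} + 1963\right) \left(- \frac{1}{359}\right) = - \frac{32159}{20220} + \frac{1943709}{991} \left(- \frac{1}{359}\right) = - \frac{32159}{20220} - \frac{1943709}{355769} = - \frac{50742971251}{7193649180}$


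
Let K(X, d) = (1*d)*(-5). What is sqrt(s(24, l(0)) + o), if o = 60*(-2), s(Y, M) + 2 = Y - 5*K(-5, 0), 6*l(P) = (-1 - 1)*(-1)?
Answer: 7*I*sqrt(2) ≈ 9.8995*I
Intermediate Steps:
l(P) = 1/3 (l(P) = ((-1 - 1)*(-1))/6 = (-2*(-1))/6 = (1/6)*2 = 1/3)
K(X, d) = -5*d (K(X, d) = d*(-5) = -5*d)
s(Y, M) = -2 + Y (s(Y, M) = -2 + (Y - (-25)*0) = -2 + (Y - 5*0) = -2 + (Y + 0) = -2 + Y)
o = -120
sqrt(s(24, l(0)) + o) = sqrt((-2 + 24) - 120) = sqrt(22 - 120) = sqrt(-98) = 7*I*sqrt(2)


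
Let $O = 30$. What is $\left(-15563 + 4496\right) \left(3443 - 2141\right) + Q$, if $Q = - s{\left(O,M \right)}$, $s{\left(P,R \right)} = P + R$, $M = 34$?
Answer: $-14409298$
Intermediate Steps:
$Q = -64$ ($Q = - (30 + 34) = \left(-1\right) 64 = -64$)
$\left(-15563 + 4496\right) \left(3443 - 2141\right) + Q = \left(-15563 + 4496\right) \left(3443 - 2141\right) - 64 = \left(-11067\right) 1302 - 64 = -14409234 - 64 = -14409298$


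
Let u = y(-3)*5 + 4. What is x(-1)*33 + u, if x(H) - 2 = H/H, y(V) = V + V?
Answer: 73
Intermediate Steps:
y(V) = 2*V
u = -26 (u = (2*(-3))*5 + 4 = -6*5 + 4 = -30 + 4 = -26)
x(H) = 3 (x(H) = 2 + H/H = 2 + 1 = 3)
x(-1)*33 + u = 3*33 - 26 = 99 - 26 = 73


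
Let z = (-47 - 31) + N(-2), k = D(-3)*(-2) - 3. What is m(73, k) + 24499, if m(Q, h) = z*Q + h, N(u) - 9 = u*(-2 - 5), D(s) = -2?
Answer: 20485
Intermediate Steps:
k = 1 (k = -2*(-2) - 3 = 4 - 3 = 1)
N(u) = 9 - 7*u (N(u) = 9 + u*(-2 - 5) = 9 + u*(-7) = 9 - 7*u)
z = -55 (z = (-47 - 31) + (9 - 7*(-2)) = -78 + (9 + 14) = -78 + 23 = -55)
m(Q, h) = h - 55*Q (m(Q, h) = -55*Q + h = h - 55*Q)
m(73, k) + 24499 = (1 - 55*73) + 24499 = (1 - 4015) + 24499 = -4014 + 24499 = 20485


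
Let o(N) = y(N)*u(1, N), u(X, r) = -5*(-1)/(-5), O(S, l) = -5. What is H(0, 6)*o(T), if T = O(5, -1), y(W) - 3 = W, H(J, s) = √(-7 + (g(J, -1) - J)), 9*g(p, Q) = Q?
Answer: 16*I/3 ≈ 5.3333*I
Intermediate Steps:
g(p, Q) = Q/9
H(J, s) = √(-64/9 - J) (H(J, s) = √(-7 + ((⅑)*(-1) - J)) = √(-7 + (-⅑ - J)) = √(-64/9 - J))
y(W) = 3 + W
T = -5
u(X, r) = -1 (u(X, r) = 5*(-⅕) = -1)
o(N) = -3 - N (o(N) = (3 + N)*(-1) = -3 - N)
H(0, 6)*o(T) = (√(-64 - 9*0)/3)*(-3 - 1*(-5)) = (√(-64 + 0)/3)*(-3 + 5) = (√(-64)/3)*2 = ((8*I)/3)*2 = (8*I/3)*2 = 16*I/3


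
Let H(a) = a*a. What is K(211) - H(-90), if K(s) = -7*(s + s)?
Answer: -11054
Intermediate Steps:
K(s) = -14*s
H(a) = a**2
K(211) - H(-90) = -14*211 - 1*(-90)**2 = -2954 - 1*8100 = -2954 - 8100 = -11054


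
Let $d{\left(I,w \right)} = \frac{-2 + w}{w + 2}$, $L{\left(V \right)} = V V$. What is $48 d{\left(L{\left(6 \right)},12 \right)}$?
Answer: $\frac{240}{7} \approx 34.286$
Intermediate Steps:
$L{\left(V \right)} = V^{2}$
$d{\left(I,w \right)} = \frac{-2 + w}{2 + w}$
$48 d{\left(L{\left(6 \right)},12 \right)} = 48 \frac{-2 + 12}{2 + 12} = 48 \cdot \frac{1}{14} \cdot 10 = 48 \cdot \frac{5}{7} = \frac{240}{7}$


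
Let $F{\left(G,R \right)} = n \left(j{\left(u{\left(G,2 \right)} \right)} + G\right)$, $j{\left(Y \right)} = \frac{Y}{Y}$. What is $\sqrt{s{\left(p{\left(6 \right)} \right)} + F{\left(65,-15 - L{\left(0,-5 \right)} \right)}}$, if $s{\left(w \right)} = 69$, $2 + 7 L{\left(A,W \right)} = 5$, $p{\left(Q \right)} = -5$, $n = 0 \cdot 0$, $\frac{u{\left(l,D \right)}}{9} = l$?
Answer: $\sqrt{69} \approx 8.3066$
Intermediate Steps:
$u{\left(l,D \right)} = 9 l$
$n = 0$
$j{\left(Y \right)} = 1$
$L{\left(A,W \right)} = \frac{3}{7}$ ($L{\left(A,W \right)} = - \frac{2}{7} + \frac{1}{7} \cdot 5 = - \frac{2}{7} + \frac{5}{7} = \frac{3}{7}$)
$F{\left(G,R \right)} = 0$ ($F{\left(G,R \right)} = 0 \left(1 + G\right) = 0$)
$\sqrt{s{\left(p{\left(6 \right)} \right)} + F{\left(65,-15 - L{\left(0,-5 \right)} \right)}} = \sqrt{69 + 0} = \sqrt{69}$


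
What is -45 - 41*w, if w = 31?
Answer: -1316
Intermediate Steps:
-45 - 41*w = -45 - 41*31 = -45 - 1271 = -1316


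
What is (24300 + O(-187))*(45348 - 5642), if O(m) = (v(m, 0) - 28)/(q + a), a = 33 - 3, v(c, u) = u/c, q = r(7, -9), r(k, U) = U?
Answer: 2894408576/3 ≈ 9.6480e+8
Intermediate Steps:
q = -9
a = 30
O(m) = -4/3 (O(m) = (0/m - 28)/(-9 + 30) = (0 - 28)/21 = -28*1/21 = -4/3)
(24300 + O(-187))*(45348 - 5642) = (24300 - 4/3)*(45348 - 5642) = (72896/3)*39706 = 2894408576/3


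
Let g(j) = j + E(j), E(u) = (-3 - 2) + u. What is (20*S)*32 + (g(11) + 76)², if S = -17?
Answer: -2231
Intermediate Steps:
E(u) = -5 + u
g(j) = -5 + 2*j (g(j) = j + (-5 + j) = -5 + 2*j)
(20*S)*32 + (g(11) + 76)² = (20*(-17))*32 + ((-5 + 2*11) + 76)² = -340*32 + ((-5 + 22) + 76)² = -10880 + (17 + 76)² = -10880 + 93² = -10880 + 8649 = -2231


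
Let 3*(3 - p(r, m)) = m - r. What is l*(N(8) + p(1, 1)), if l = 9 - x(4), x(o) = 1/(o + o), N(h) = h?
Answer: 781/8 ≈ 97.625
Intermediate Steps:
p(r, m) = 3 - m/3 + r/3 (p(r, m) = 3 - (m - r)/3 = 3 + (-m/3 + r/3) = 3 - m/3 + r/3)
x(o) = 1/(2*o)
l = 71/8 (l = 9 - 1/(2*4) = 9 - 1*1/8 = 9 - 1/8 = 71/8 ≈ 8.8750)
l*(N(8) + p(1, 1)) = 71*(8 + (3 - 1/3*1 + (1/3)*1))/8 = 71*(8 + (3 - 1/3 + 1/3))/8 = 71*(8 + 3)/8 = (71/8)*11 = 781/8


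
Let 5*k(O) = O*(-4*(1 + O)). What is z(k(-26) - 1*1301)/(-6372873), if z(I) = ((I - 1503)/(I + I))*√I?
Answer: -554*I*√1821/3868333911 ≈ -6.1114e-6*I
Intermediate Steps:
k(O) = O*(-4 - 4*O)/5 (k(O) = (O*(-4*(1 + O)))/5 = (O*(-4 - 4*O))/5 = O*(-4 - 4*O)/5)
z(I) = (-1503 + I)/(2*√I) (z(I) = ((-1503 + I)/((2*I)))*√I = ((-1503 + I)*(1/(2*I)))*√I = ((-1503 + I)/(2*I))*√I = (-1503 + I)/(2*√I))
z(k(-26) - 1*1301)/(-6372873) = ((-1503 + (-⅘*(-26)*(1 - 26) - 1*1301))/(2*√(-⅘*(-26)*(1 - 26) - 1*1301)))/(-6372873) = ((-1503 + (-⅘*(-26)*(-25) - 1301))/(2*√(-⅘*(-26)*(-25) - 1301)))*(-1/6372873) = ((-1503 + (-520 - 1301))/(2*√(-520 - 1301)))*(-1/6372873) = ((-1503 - 1821)/(2*√(-1821)))*(-1/6372873) = ((½)*(-I*√1821/1821)*(-3324))*(-1/6372873) = (554*I*√1821/607)*(-1/6372873) = -554*I*√1821/3868333911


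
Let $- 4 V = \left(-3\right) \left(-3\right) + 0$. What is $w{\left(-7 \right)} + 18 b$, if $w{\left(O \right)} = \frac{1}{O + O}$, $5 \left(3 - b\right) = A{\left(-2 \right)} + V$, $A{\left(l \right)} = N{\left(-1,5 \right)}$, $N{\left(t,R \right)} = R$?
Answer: $\frac{1541}{35} \approx 44.029$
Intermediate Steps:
$A{\left(l \right)} = 5$
$V = - \frac{9}{4}$ ($V = - \frac{\left(-3\right) \left(-3\right) + 0}{4} = - \frac{9 + 0}{4} = \left(- \frac{1}{4}\right) 9 = - \frac{9}{4} \approx -2.25$)
$b = \frac{49}{20}$ ($b = 3 - \frac{5 - \frac{9}{4}}{5} = 3 - \frac{11}{20} = \frac{49}{20} \approx 2.45$)
$w{\left(O \right)} = \frac{1}{2 O}$
$w{\left(-7 \right)} + 18 b = \frac{1}{2 \left(-7\right)} + 18 \cdot \frac{49}{20} = \frac{1}{2} \left(- \frac{1}{7}\right) + \frac{441}{10} = - \frac{1}{14} + \frac{441}{10} = \frac{1541}{35}$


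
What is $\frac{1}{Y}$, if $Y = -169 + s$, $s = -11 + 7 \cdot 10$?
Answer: $- \frac{1}{110} \approx -0.0090909$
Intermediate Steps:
$s = 59$ ($s = -11 + 70 = 59$)
$Y = -110$ ($Y = -169 + 59 = -110$)
$\frac{1}{Y} = \frac{1}{-110} = - \frac{1}{110}$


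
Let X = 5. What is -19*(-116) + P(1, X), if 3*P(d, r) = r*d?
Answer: 6617/3 ≈ 2205.7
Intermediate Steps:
P(d, r) = d*r/3 (P(d, r) = (r*d)/3 = (d*r)/3 = d*r/3)
-19*(-116) + P(1, X) = -19*(-116) + (1/3)*1*5 = 2204 + 5/3 = 6617/3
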